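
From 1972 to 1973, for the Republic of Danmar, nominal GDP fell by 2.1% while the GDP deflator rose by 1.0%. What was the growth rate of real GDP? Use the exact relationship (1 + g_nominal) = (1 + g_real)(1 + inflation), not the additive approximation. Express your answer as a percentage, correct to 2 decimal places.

(1 + g_nom) = (1 + g_real)(1 + π), so g_real = 0.9790 / 1.0100 − 1 = -0.03069.

-3.07%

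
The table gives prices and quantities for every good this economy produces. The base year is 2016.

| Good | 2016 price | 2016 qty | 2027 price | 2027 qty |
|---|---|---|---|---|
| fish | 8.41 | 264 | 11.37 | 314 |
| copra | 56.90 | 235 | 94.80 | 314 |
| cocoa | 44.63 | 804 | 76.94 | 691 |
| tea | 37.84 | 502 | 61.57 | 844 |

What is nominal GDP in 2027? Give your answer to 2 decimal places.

138468.00

Nominal GDP 2027 = Σ (p_2027 × q_2027) = 11.37·314 + 94.80·314 + 76.94·691 + 61.57·844 = 138468.00.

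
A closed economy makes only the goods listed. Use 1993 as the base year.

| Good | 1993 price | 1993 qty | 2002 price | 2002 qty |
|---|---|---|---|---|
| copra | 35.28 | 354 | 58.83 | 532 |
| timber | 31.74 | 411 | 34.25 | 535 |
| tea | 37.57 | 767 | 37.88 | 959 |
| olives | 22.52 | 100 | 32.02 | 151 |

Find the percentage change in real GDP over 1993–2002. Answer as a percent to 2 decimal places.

Real GDP 1993 = Nominal GDP 1993 = 35.28·354 + 31.74·411 + 37.57·767 + 22.52·100 = 56602.45.
Real GDP 2002 (at 1993 prices) = 35.28·532 + 31.74·535 + 37.57·959 + 22.52·151 = 75180.01.
Real growth = 75180.01/56602.45 − 1 = 0.3282.

32.82%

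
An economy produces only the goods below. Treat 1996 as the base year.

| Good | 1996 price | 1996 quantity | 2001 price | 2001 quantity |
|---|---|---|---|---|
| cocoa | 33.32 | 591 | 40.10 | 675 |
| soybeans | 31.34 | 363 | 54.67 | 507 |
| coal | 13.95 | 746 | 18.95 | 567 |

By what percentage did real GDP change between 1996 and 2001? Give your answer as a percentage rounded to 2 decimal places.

11.61%

Real GDP 1996 = Nominal GDP 1996 = 33.32·591 + 31.34·363 + 13.95·746 = 41475.24.
Real GDP 2001 (at 1996 prices) = 33.32·675 + 31.34·507 + 13.95·567 = 46290.03.
Real growth = 46290.03/41475.24 − 1 = 0.1161.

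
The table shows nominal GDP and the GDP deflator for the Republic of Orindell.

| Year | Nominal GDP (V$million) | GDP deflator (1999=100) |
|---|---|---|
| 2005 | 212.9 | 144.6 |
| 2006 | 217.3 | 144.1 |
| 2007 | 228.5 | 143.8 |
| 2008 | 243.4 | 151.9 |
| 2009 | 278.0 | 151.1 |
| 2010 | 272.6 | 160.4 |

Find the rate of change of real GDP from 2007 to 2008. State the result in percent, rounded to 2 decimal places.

0.84%

Real GDP 2007 = 228.5/1.438 = 158.90.
Real GDP 2008 = 243.4/1.519 = 160.24.
Change = 160.24/158.90 − 1 = 0.0084.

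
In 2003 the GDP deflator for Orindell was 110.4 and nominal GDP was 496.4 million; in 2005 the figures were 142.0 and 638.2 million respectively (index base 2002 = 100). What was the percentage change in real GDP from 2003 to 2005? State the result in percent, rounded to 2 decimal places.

-0.04%

Real GDP 2003 = 496.4 / 1.104 = 449.64.
Real GDP 2005 = 638.2 / 1.420 = 449.44.
Real growth = 449.44 / 449.64 − 1 = -0.0004.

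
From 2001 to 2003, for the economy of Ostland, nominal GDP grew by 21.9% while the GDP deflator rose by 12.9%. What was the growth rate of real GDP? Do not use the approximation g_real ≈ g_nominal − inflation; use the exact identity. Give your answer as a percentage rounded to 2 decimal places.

(1 + g_nom) = (1 + g_real)(1 + π), so g_real = 1.2190 / 1.1290 − 1 = 0.07972.

7.97%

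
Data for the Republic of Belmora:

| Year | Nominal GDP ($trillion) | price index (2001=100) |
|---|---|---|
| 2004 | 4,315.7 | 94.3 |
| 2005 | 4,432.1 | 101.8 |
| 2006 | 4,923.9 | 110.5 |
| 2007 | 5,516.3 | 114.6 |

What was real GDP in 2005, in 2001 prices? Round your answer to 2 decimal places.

Real GDP 2005 = 4432.1 / 1.018 = 4353.73.

$4,353.73 trillion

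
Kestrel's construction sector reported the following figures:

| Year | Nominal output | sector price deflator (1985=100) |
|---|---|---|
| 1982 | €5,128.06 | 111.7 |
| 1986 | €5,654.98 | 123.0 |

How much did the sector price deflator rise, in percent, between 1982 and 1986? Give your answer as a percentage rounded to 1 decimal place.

10.1%

Price-level change = 123.0 / 111.7 − 1 = 0.1012.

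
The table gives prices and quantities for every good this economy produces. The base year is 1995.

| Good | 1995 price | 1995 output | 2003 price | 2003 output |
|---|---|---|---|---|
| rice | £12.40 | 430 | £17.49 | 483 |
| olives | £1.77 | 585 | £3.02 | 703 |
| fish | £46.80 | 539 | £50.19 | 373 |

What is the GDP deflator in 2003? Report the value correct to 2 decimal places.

118.64

Nominal GDP 2003 = 17.49·483 + 3.02·703 + 50.19·373 = 29291.60.
Real GDP 2003 (at 1995 prices) = 12.40·483 + 1.77·703 + 46.80·373 = 24689.91.
Deflator = Nominal/Real × 100 = 29291.60/24689.91 × 100 = 118.638.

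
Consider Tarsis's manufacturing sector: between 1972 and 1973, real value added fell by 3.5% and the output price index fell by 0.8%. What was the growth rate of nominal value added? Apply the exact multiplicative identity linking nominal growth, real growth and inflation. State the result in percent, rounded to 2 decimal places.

(1 + g_nom) = (1 + g_real)(1 + π) = 0.9650 × 0.9920 = 0.95728.

-4.27%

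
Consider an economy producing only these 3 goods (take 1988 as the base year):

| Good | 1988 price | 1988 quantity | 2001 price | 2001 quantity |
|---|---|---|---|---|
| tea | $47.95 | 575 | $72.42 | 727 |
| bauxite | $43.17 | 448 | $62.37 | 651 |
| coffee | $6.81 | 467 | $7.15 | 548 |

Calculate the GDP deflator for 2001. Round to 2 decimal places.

Nominal GDP 2001 = 72.42·727 + 62.37·651 + 7.15·548 = 97170.41.
Real GDP 2001 (at 1988 prices) = 47.95·727 + 43.17·651 + 6.81·548 = 66695.20.
Deflator = Nominal/Real × 100 = 97170.41/66695.20 × 100 = 145.693.

145.69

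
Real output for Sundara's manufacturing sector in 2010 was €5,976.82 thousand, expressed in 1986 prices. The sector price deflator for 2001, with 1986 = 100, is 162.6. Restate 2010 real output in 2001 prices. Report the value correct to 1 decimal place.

Real output in 2001 prices = Real output in 1986 prices × (P_2001/P_1986) = 5976.82 × 1.626 = 9718.31.

€9,718.3 thousand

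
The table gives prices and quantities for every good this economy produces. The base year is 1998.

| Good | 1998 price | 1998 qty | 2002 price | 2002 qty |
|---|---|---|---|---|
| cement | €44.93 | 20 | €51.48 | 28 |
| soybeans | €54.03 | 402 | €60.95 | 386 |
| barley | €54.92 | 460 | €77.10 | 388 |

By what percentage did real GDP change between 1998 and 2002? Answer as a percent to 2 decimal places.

-9.31%

Real GDP 1998 = Nominal GDP 1998 = 44.93·20 + 54.03·402 + 54.92·460 = 47881.86.
Real GDP 2002 (at 1998 prices) = 44.93·28 + 54.03·386 + 54.92·388 = 43422.58.
Real growth = 43422.58/47881.86 − 1 = -0.0931.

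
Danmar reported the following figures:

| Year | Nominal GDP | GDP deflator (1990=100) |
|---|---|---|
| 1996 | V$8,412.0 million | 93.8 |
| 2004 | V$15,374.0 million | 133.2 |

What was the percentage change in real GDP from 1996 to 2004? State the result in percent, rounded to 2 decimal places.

Real GDP 1996 = 8412.0 / 0.938 = 8968.02.
Real GDP 2004 = 15374.0 / 1.332 = 11542.04.
Real growth = 11542.04 / 8968.02 − 1 = 0.2870.

28.70%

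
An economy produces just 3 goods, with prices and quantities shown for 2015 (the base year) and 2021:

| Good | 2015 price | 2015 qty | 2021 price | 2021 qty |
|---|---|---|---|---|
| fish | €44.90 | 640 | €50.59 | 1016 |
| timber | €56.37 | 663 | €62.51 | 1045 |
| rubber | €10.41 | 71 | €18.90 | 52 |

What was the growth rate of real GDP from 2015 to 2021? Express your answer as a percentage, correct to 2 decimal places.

57.17%

Real GDP 2015 = Nominal GDP 2015 = 44.90·640 + 56.37·663 + 10.41·71 = 66848.42.
Real GDP 2021 (at 2015 prices) = 44.90·1016 + 56.37·1045 + 10.41·52 = 105066.37.
Real growth = 105066.37/66848.42 − 1 = 0.5717.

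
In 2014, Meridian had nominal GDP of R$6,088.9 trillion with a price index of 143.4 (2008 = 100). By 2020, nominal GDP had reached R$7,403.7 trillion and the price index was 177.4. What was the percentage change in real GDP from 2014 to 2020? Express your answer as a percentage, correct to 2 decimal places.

Real GDP 2014 = 6088.9 / 1.434 = 4246.09.
Real GDP 2020 = 7403.7 / 1.774 = 4173.45.
Real growth = 4173.45 / 4246.09 − 1 = -0.0171.

-1.71%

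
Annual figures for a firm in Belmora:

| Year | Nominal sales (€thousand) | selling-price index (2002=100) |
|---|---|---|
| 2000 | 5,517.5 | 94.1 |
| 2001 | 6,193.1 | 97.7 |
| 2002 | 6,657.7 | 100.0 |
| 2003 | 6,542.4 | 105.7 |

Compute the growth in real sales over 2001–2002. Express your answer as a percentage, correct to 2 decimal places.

Real sales 2001 = 6193.1/0.977 = 6338.89.
Real sales 2002 = 6657.7/1.000 = 6657.70.
Change = 6657.70/6338.89 − 1 = 0.0503.

5.03%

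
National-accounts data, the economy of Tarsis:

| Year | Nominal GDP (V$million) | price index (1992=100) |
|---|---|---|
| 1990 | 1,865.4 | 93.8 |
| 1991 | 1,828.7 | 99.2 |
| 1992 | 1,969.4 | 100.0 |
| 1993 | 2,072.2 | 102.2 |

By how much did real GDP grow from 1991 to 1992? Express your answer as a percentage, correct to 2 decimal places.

6.83%

Real GDP 1991 = 1828.7/0.992 = 1843.45.
Real GDP 1992 = 1969.4/1.000 = 1969.40.
Change = 1969.40/1843.45 − 1 = 0.0683.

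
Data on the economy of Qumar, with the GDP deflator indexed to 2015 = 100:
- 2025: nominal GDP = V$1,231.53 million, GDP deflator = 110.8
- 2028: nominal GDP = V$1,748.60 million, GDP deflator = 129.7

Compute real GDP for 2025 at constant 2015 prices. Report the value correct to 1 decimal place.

Real GDP = Nominal / (GDP deflator/100) = 1231.53 / 1.108 = 1111.49.

V$1,111.5 million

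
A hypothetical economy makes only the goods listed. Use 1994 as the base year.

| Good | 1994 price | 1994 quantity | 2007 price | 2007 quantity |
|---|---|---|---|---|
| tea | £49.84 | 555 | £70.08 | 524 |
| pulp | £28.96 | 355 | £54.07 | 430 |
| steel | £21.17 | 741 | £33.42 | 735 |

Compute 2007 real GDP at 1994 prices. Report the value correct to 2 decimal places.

£54128.91

Real GDP 2007 = Σ (p_1994 × q_2007) = 49.84·524 + 28.96·430 + 21.17·735 = 54128.91.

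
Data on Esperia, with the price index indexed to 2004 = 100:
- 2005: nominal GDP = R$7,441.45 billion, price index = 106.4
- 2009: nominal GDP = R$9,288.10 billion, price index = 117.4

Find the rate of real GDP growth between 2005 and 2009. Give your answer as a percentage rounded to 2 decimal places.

Deflate each year: 2005 → 7441.45/1.064 = 6993.84; 2009 → 9288.10/1.174 = 7911.50.
So real GDP changed by 7911.50/6993.84 − 1 = 0.1312, i.e. 13.12%.

13.12%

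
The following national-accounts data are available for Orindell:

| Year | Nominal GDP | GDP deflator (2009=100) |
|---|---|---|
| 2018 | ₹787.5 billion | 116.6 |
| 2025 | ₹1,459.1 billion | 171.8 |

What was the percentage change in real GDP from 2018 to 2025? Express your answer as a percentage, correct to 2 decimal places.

Real GDP 2018 = 787.5 / 1.166 = 675.39.
Real GDP 2025 = 1459.1 / 1.718 = 849.30.
Real growth = 849.30 / 675.39 − 1 = 0.2575.

25.75%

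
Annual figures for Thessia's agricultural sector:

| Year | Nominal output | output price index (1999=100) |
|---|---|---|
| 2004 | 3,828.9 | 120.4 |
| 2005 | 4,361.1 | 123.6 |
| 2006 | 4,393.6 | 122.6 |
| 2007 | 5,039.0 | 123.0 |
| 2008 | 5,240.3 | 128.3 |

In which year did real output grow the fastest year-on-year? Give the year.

2007

2005: real = 4361.1/1.236 = 3528.40; growth vs 2004 (3180.15) = 10.95%.
2006: real = 4393.6/1.226 = 3583.69; growth vs 2005 (3528.40) = 1.57%.
2007: real = 5039.0/1.230 = 4096.75; growth vs 2006 (3583.69) = 14.32%.
2008: real = 5240.3/1.283 = 4084.41; growth vs 2007 (4096.75) = -0.30%.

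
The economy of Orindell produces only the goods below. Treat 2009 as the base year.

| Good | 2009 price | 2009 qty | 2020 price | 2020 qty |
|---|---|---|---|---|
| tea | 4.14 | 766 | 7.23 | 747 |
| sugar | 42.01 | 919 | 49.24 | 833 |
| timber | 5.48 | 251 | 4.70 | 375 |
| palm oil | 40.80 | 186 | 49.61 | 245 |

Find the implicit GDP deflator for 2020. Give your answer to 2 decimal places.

Nominal GDP 2020 = 7.23·747 + 49.24·833 + 4.70·375 + 49.61·245 = 60334.68.
Real GDP 2020 (at 2009 prices) = 4.14·747 + 42.01·833 + 5.48·375 + 40.80·245 = 50137.91.
Deflator = Nominal/Real × 100 = 60334.68/50137.91 × 100 = 120.337.

120.34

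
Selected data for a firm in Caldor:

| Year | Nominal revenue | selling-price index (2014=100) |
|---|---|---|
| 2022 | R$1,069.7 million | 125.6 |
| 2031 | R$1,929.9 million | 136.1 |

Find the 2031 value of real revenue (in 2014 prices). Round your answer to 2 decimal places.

Real revenue = Nominal / (selling-price index/100) = 1929.9 / 1.361 = 1418.00.

R$1,418.00 million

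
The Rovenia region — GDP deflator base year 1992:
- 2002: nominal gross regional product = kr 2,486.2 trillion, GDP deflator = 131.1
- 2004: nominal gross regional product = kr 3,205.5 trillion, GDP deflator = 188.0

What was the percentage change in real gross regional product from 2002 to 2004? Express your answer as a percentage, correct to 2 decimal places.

-10.09%

Real gross regional product 2002 = 2486.2 / 1.311 = 1896.41.
Real gross regional product 2004 = 3205.5 / 1.880 = 1705.05.
Real growth = 1705.05 / 1896.41 − 1 = -0.1009.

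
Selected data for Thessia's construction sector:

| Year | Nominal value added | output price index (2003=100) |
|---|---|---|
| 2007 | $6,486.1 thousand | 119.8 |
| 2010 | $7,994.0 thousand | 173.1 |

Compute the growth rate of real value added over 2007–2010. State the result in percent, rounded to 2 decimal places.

-14.70%

Real value added 2007 = 6486.1 / 1.198 = 5414.11.
Real value added 2010 = 7994.0 / 1.731 = 4618.14.
Real growth = 4618.14 / 5414.11 − 1 = -0.1470.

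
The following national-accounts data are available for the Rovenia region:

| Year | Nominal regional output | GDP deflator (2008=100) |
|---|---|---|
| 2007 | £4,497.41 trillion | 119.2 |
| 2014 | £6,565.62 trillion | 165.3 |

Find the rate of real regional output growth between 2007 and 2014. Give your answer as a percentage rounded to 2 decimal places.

Real regional output 2007 = 4497.41 / 1.192 = 3772.99.
Real regional output 2014 = 6565.62 / 1.653 = 3971.94.
Real growth = 3971.94 / 3772.99 − 1 = 0.0527.

5.27%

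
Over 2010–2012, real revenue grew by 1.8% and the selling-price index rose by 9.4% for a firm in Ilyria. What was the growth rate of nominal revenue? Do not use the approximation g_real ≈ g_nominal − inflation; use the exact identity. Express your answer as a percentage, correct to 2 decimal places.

(1 + g_nom) = (1 + g_real)(1 + π) = 1.0180 × 1.0940 = 1.11369.

11.37%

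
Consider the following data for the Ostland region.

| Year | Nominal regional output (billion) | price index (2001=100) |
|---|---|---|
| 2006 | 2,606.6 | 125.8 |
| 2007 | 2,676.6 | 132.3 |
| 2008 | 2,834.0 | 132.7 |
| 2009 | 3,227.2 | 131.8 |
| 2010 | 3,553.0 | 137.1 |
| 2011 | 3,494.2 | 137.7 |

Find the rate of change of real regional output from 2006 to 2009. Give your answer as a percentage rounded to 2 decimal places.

18.17%

Real regional output 2006 = 2606.6/1.258 = 2072.02.
Real regional output 2009 = 3227.2/1.318 = 2448.56.
Change = 2448.56/2072.02 − 1 = 0.1817.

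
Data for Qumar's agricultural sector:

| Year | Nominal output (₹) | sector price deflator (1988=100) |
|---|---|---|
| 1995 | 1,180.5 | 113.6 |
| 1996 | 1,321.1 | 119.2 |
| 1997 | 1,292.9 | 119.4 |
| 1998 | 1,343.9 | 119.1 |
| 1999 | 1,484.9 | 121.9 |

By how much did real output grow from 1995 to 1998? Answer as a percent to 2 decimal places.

8.58%

Real output 1995 = 1180.5/1.136 = 1039.17.
Real output 1998 = 1343.9/1.191 = 1128.38.
Change = 1128.38/1039.17 − 1 = 0.0858.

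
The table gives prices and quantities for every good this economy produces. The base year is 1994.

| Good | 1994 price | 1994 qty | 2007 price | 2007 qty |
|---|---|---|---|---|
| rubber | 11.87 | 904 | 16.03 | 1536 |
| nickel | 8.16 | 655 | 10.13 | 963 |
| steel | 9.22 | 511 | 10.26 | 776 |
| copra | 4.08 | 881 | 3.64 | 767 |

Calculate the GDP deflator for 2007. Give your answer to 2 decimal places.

Nominal GDP 2007 = 16.03·1536 + 10.13·963 + 10.26·776 + 3.64·767 = 45130.91.
Real GDP 2007 (at 1994 prices) = 11.87·1536 + 8.16·963 + 9.22·776 + 4.08·767 = 36374.48.
Deflator = Nominal/Real × 100 = 45130.91/36374.48 × 100 = 124.073.

124.07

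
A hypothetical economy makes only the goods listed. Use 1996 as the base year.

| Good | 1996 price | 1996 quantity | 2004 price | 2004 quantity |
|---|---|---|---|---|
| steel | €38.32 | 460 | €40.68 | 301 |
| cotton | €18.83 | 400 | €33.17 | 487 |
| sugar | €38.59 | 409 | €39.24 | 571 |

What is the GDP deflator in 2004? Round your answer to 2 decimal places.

Nominal GDP 2004 = 40.68·301 + 33.17·487 + 39.24·571 = 50804.51.
Real GDP 2004 (at 1996 prices) = 38.32·301 + 18.83·487 + 38.59·571 = 42739.42.
Deflator = Nominal/Real × 100 = 50804.51/42739.42 × 100 = 118.870.

118.87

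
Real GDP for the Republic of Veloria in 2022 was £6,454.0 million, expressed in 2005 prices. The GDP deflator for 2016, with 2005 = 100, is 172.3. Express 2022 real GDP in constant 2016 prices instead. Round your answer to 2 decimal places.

Real GDP in 2016 prices = Real GDP in 2005 prices × (P_2016/P_2005) = 6454.0 × 1.723 = 11120.24.

£11,120.24 million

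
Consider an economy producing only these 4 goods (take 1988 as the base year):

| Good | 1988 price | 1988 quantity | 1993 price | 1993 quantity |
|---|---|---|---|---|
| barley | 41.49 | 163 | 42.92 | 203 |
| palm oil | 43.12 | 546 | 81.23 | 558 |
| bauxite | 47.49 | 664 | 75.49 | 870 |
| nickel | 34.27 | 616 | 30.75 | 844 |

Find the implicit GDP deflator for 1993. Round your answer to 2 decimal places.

141.81

Nominal GDP 1993 = 42.92·203 + 81.23·558 + 75.49·870 + 30.75·844 = 145668.40.
Real GDP 1993 (at 1988 prices) = 41.49·203 + 43.12·558 + 47.49·870 + 34.27·844 = 102723.61.
Deflator = Nominal/Real × 100 = 145668.40/102723.61 × 100 = 141.806.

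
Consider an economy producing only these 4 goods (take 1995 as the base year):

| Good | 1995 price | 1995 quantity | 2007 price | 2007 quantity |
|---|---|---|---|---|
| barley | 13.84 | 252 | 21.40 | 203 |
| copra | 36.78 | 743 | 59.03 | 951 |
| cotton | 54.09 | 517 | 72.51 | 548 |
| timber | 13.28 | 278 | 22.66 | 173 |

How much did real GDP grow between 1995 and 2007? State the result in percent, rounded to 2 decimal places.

11.61%

Real GDP 1995 = Nominal GDP 1995 = 13.84·252 + 36.78·743 + 54.09·517 + 13.28·278 = 62471.59.
Real GDP 2007 (at 1995 prices) = 13.84·203 + 36.78·951 + 54.09·548 + 13.28·173 = 69726.06.
Real growth = 69726.06/62471.59 − 1 = 0.1161.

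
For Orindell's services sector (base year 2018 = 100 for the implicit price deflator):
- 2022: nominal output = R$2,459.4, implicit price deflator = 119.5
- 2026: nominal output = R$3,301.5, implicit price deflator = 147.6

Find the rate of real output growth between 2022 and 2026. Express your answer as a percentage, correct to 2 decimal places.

8.68%

Deflate each year: 2022 → 2459.4/1.195 = 2058.08; 2026 → 3301.5/1.476 = 2236.79.
So real output changed by 2236.79/2058.08 − 1 = 0.0868, i.e. 8.68%.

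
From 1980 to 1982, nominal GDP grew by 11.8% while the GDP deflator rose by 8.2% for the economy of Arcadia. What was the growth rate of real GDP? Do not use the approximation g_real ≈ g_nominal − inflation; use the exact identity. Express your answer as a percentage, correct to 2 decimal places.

3.33%

(1 + g_nom) = (1 + g_real)(1 + π), so g_real = 1.1180 / 1.0820 − 1 = 0.03327.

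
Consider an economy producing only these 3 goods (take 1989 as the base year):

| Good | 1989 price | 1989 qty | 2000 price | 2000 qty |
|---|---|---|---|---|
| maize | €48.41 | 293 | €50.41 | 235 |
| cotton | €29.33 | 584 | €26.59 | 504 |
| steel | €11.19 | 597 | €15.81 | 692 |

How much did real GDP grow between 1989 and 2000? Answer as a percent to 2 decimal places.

-10.77%

Real GDP 1989 = Nominal GDP 1989 = 48.41·293 + 29.33·584 + 11.19·597 = 37993.28.
Real GDP 2000 (at 1989 prices) = 48.41·235 + 29.33·504 + 11.19·692 = 33902.15.
Real growth = 33902.15/37993.28 − 1 = -0.1077.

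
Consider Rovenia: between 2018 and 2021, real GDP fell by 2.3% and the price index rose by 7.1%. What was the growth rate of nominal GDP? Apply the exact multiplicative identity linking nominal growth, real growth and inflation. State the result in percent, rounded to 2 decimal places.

(1 + g_nom) = (1 + g_real)(1 + π) = 0.9770 × 1.0710 = 1.04637.

4.64%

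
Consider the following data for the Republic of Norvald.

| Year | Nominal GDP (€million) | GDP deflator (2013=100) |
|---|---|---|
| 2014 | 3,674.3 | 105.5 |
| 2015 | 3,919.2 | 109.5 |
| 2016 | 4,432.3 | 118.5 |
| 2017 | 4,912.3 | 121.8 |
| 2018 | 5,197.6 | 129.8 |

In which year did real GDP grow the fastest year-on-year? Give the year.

2017

2015: real = 3919.2/1.095 = 3579.18; growth vs 2014 (3482.75) = 2.77%.
2016: real = 4432.3/1.185 = 3740.34; growth vs 2015 (3579.18) = 4.50%.
2017: real = 4912.3/1.218 = 4033.09; growth vs 2016 (3740.34) = 7.83%.
2018: real = 5197.6/1.298 = 4004.31; growth vs 2017 (4033.09) = -0.71%.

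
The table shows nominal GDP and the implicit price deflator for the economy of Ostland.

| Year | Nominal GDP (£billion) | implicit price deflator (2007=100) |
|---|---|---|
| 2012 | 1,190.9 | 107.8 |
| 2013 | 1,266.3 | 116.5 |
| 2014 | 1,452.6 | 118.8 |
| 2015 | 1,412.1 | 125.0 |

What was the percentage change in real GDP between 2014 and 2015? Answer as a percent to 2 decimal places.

Real GDP 2014 = 1452.6/1.188 = 1222.73.
Real GDP 2015 = 1412.1/1.250 = 1129.68.
Change = 1129.68/1222.73 − 1 = -0.0761.

-7.61%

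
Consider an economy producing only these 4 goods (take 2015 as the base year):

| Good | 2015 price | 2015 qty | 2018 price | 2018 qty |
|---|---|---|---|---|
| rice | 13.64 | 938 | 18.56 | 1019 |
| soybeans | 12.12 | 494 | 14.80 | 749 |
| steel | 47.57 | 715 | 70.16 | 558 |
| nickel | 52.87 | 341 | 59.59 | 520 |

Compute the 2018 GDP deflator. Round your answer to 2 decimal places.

130.02

Nominal GDP 2018 = 18.56·1019 + 14.80·749 + 70.16·558 + 59.59·520 = 100133.92.
Real GDP 2018 (at 2015 prices) = 13.64·1019 + 12.12·749 + 47.57·558 + 52.87·520 = 77013.50.
Deflator = Nominal/Real × 100 = 100133.92/77013.50 × 100 = 130.021.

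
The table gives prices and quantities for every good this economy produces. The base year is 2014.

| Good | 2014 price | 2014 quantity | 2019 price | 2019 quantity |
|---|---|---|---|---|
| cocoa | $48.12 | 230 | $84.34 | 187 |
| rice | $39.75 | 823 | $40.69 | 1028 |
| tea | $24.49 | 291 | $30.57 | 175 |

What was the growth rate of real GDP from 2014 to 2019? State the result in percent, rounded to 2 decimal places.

Real GDP 2014 = Nominal GDP 2014 = 48.12·230 + 39.75·823 + 24.49·291 = 50908.44.
Real GDP 2019 (at 2014 prices) = 48.12·187 + 39.75·1028 + 24.49·175 = 54147.19.
Real growth = 54147.19/50908.44 − 1 = 0.0636.

6.36%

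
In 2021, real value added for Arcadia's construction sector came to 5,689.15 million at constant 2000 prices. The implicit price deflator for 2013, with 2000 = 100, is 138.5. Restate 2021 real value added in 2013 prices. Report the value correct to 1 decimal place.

7,879.5 million

Real value added in 2013 prices = Real value added in 2000 prices × (P_2013/P_2000) = 5689.15 × 1.385 = 7879.47.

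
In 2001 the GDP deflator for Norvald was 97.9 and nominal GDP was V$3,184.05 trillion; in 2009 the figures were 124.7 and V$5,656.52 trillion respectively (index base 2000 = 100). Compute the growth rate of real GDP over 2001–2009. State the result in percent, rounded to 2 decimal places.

39.47%

Real GDP 2001 = 3184.05 / 0.979 = 3252.35.
Real GDP 2009 = 5656.52 / 1.247 = 4536.10.
Real growth = 4536.10 / 3252.35 − 1 = 0.3947.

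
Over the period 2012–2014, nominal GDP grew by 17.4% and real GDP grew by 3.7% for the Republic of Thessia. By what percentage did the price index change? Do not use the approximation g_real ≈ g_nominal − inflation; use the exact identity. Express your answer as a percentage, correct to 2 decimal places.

13.21%

(1 + g_nom) = (1 + g_real)(1 + π), so π = 1.1740 / 1.0370 − 1 = 0.13211.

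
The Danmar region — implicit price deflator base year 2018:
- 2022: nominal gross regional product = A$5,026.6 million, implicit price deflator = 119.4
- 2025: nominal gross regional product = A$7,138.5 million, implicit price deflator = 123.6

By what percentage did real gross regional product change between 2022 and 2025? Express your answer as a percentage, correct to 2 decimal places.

37.19%

Deflate each year: 2022 → 5026.6/1.194 = 4209.88; 2025 → 7138.5/1.236 = 5775.49.
So real gross regional product changed by 5775.49/4209.88 − 1 = 0.3719, i.e. 37.19%.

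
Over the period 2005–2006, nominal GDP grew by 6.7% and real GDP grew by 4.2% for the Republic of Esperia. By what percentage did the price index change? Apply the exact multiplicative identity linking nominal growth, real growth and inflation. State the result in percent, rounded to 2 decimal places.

(1 + g_nom) = (1 + g_real)(1 + π), so π = 1.0670 / 1.0420 − 1 = 0.02399.

2.40%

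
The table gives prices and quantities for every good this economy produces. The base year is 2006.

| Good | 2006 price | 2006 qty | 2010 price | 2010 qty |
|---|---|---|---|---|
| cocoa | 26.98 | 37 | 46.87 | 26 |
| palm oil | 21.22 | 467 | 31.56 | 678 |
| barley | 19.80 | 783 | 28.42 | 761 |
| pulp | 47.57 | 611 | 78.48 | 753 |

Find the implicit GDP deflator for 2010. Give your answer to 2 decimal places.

156.63

Nominal GDP 2010 = 46.87·26 + 31.56·678 + 28.42·761 + 78.48·753 = 103339.36.
Real GDP 2010 (at 2006 prices) = 26.98·26 + 21.22·678 + 19.80·761 + 47.57·753 = 65976.65.
Deflator = Nominal/Real × 100 = 103339.36/65976.65 × 100 = 156.630.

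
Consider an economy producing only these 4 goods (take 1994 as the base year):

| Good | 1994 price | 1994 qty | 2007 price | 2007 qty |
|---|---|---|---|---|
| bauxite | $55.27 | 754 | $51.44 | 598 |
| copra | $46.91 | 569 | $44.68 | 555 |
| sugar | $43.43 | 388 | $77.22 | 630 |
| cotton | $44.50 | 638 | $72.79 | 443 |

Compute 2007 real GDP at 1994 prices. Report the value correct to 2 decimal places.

Real GDP 2007 = Σ (p_1994 × q_2007) = 55.27·598 + 46.91·555 + 43.43·630 + 44.50·443 = 106160.91.

$106160.91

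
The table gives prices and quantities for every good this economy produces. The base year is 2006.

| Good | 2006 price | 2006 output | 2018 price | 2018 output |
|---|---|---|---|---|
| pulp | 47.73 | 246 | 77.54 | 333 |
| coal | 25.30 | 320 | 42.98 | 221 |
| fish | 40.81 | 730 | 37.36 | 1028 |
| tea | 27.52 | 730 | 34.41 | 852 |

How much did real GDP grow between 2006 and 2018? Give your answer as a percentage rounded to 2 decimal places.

24.62%

Real GDP 2006 = Nominal GDP 2006 = 47.73·246 + 25.30·320 + 40.81·730 + 27.52·730 = 69718.48.
Real GDP 2018 (at 2006 prices) = 47.73·333 + 25.30·221 + 40.81·1028 + 27.52·852 = 86885.11.
Real growth = 86885.11/69718.48 − 1 = 0.2462.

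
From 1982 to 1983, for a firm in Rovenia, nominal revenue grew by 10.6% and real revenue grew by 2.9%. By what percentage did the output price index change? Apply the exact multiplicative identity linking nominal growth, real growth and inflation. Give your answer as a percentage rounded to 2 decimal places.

7.48%

(1 + g_nom) = (1 + g_real)(1 + π), so π = 1.1060 / 1.0290 − 1 = 0.07483.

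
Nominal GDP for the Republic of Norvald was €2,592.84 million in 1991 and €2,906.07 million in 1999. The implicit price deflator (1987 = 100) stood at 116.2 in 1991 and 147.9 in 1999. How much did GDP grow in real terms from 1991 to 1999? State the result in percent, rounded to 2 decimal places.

Real GDP 1991 = 2592.84 / 1.162 = 2231.36.
Real GDP 1999 = 2906.07 / 1.479 = 1964.89.
Real growth = 1964.89 / 2231.36 − 1 = -0.1194.

-11.94%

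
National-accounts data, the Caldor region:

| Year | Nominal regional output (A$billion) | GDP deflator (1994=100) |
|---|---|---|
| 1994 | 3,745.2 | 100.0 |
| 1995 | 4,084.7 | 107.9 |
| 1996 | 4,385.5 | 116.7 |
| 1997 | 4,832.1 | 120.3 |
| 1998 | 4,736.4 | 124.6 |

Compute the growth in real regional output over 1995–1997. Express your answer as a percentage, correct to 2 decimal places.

6.10%

Real regional output 1995 = 4084.7/1.079 = 3785.63.
Real regional output 1997 = 4832.1/1.203 = 4016.71.
Change = 4016.71/3785.63 − 1 = 0.0610.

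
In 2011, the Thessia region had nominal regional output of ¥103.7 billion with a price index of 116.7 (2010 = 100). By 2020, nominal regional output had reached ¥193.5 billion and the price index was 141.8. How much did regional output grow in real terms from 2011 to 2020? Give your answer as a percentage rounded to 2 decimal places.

53.57%

Real regional output 2011 = 103.7 / 1.167 = 88.86.
Real regional output 2020 = 193.5 / 1.418 = 136.46.
Real growth = 136.46 / 88.86 − 1 = 0.5357.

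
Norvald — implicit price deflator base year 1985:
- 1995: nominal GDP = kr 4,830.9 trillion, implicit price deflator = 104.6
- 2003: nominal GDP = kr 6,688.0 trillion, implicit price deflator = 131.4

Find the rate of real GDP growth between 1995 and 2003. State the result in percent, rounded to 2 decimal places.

10.21%

Real GDP 1995 = 4830.9 / 1.046 = 4618.45.
Real GDP 2003 = 6688.0 / 1.314 = 5089.80.
Real growth = 5089.80 / 4618.45 − 1 = 0.1021.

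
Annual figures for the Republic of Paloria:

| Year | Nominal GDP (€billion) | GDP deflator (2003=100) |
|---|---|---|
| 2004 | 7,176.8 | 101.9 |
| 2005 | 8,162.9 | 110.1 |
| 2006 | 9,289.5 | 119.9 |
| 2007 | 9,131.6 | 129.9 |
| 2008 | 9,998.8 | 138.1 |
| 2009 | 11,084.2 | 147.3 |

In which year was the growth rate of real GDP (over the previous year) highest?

2005: real = 8162.9/1.101 = 7414.08; growth vs 2004 (7042.98) = 5.27%.
2006: real = 9289.5/1.199 = 7747.71; growth vs 2005 (7414.08) = 4.50%.
2007: real = 9131.6/1.299 = 7029.72; growth vs 2006 (7747.71) = -9.27%.
2008: real = 9998.8/1.381 = 7240.26; growth vs 2007 (7029.72) = 2.99%.
2009: real = 11084.2/1.473 = 7524.92; growth vs 2008 (7240.26) = 3.93%.

2005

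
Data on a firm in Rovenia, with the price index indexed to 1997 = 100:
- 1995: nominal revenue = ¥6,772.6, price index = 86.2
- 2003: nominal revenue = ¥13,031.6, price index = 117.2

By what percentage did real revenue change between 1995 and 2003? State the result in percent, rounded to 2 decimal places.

41.52%

Real revenue 1995 = 6772.6 / 0.862 = 7856.84.
Real revenue 2003 = 13031.6 / 1.172 = 11119.11.
Real growth = 11119.11 / 7856.84 − 1 = 0.4152.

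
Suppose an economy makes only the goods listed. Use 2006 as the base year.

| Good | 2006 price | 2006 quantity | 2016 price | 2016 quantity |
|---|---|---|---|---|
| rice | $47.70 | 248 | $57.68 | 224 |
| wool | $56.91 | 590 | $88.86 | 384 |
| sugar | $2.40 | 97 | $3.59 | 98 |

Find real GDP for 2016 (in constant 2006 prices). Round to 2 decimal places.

$32773.44

Real GDP 2016 = Σ (p_2006 × q_2016) = 47.70·224 + 56.91·384 + 2.40·98 = 32773.44.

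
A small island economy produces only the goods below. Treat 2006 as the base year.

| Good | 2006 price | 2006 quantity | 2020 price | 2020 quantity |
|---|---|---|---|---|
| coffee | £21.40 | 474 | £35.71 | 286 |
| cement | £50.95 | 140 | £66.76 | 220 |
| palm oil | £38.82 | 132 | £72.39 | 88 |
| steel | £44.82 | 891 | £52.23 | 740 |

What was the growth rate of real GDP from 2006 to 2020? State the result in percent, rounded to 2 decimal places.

Real GDP 2006 = Nominal GDP 2006 = 21.40·474 + 50.95·140 + 38.82·132 + 44.82·891 = 62335.46.
Real GDP 2020 (at 2006 prices) = 21.40·286 + 50.95·220 + 38.82·88 + 44.82·740 = 53912.36.
Real growth = 53912.36/62335.46 − 1 = -0.1351.

-13.51%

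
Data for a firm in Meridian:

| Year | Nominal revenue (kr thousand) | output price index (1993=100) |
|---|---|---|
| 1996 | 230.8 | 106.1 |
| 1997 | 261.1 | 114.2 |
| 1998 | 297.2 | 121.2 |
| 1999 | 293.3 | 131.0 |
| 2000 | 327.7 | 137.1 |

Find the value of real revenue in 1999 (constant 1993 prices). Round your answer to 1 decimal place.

Real revenue 1999 = 293.3 / 1.310 = 223.89.

kr 223.9 thousand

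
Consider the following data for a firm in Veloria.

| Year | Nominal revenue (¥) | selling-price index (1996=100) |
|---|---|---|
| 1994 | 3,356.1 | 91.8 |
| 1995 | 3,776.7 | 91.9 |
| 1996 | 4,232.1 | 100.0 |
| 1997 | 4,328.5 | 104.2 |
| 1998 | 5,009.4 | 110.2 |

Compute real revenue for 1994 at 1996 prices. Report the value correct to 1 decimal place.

¥3,655.9

Real revenue 1994 = 3356.1 / 0.918 = 3655.88.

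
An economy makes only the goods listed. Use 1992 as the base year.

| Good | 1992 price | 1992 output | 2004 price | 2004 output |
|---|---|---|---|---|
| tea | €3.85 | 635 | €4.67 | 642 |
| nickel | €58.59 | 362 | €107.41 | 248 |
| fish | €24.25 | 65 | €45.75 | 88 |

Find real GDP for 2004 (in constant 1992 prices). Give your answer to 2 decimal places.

€19136.02

Real GDP 2004 = Σ (p_1992 × q_2004) = 3.85·642 + 58.59·248 + 24.25·88 = 19136.02.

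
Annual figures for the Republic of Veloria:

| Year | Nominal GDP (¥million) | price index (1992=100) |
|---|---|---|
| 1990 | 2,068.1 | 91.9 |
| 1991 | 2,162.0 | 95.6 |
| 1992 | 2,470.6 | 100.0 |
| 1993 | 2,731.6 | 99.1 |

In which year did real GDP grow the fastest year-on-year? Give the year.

1991: real = 2162.0/0.956 = 2261.51; growth vs 1990 (2250.38) = 0.49%.
1992: real = 2470.6/1.000 = 2470.60; growth vs 1991 (2261.51) = 9.25%.
1993: real = 2731.6/0.991 = 2756.41; growth vs 1992 (2470.60) = 11.57%.

1993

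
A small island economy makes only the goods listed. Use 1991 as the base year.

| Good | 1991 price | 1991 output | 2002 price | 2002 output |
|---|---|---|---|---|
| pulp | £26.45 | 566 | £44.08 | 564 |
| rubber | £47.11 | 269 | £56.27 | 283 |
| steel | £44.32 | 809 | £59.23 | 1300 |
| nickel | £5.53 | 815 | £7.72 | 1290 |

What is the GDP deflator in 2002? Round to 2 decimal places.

Nominal GDP 2002 = 44.08·564 + 56.27·283 + 59.23·1300 + 7.72·1290 = 127743.33.
Real GDP 2002 (at 1991 prices) = 26.45·564 + 47.11·283 + 44.32·1300 + 5.53·1290 = 92999.63.
Deflator = Nominal/Real × 100 = 127743.33/92999.63 × 100 = 137.359.

137.36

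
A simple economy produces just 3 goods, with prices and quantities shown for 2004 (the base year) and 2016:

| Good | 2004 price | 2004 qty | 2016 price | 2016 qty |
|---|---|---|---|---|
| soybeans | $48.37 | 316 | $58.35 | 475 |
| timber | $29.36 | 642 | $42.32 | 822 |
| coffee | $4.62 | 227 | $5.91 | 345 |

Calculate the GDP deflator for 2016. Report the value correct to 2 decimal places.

132.52

Nominal GDP 2016 = 58.35·475 + 42.32·822 + 5.91·345 = 64542.24.
Real GDP 2016 (at 2004 prices) = 48.37·475 + 29.36·822 + 4.62·345 = 48703.57.
Deflator = Nominal/Real × 100 = 64542.24/48703.57 × 100 = 132.521.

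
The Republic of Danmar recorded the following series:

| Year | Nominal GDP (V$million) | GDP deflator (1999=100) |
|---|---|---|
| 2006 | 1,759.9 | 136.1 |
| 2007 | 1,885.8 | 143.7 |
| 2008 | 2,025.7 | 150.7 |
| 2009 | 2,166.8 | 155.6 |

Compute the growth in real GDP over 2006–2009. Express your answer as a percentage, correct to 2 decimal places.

7.69%

Real GDP 2006 = 1759.9/1.361 = 1293.09.
Real GDP 2009 = 2166.8/1.556 = 1392.54.
Change = 1392.54/1293.09 − 1 = 0.0769.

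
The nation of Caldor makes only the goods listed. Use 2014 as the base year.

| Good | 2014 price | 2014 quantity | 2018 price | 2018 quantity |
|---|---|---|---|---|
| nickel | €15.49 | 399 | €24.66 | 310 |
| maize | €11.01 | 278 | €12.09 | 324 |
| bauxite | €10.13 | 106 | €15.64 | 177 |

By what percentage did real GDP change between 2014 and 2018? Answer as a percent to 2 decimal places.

Real GDP 2014 = Nominal GDP 2014 = 15.49·399 + 11.01·278 + 10.13·106 = 10315.07.
Real GDP 2018 (at 2014 prices) = 15.49·310 + 11.01·324 + 10.13·177 = 10162.15.
Real growth = 10162.15/10315.07 − 1 = -0.0148.

-1.48%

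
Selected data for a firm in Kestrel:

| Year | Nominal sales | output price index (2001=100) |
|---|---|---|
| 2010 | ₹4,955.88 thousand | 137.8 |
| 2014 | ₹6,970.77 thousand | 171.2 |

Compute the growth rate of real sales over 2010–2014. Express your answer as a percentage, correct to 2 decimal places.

Real sales 2010 = 4955.88 / 1.378 = 3596.43.
Real sales 2014 = 6970.77 / 1.712 = 4071.71.
Real growth = 4071.71 / 3596.43 − 1 = 0.1322.

13.22%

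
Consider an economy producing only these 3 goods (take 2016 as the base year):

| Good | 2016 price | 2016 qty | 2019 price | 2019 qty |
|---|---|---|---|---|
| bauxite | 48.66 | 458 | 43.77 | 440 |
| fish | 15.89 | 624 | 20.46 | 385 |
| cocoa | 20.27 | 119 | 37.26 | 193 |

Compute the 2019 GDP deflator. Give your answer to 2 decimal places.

109.18

Nominal GDP 2019 = 43.77·440 + 20.46·385 + 37.26·193 = 34327.08.
Real GDP 2019 (at 2016 prices) = 48.66·440 + 15.89·385 + 20.27·193 = 31440.16.
Deflator = Nominal/Real × 100 = 34327.08/31440.16 × 100 = 109.182.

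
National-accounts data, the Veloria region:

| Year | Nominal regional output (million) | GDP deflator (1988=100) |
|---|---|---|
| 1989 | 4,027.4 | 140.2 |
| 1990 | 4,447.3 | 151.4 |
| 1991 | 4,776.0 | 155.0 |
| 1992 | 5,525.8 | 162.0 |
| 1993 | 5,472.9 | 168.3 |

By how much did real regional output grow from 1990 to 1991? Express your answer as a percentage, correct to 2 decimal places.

Real regional output 1990 = 4447.3/1.514 = 2937.45.
Real regional output 1991 = 4776.0/1.550 = 3081.29.
Change = 3081.29/2937.45 − 1 = 0.0490.

4.90%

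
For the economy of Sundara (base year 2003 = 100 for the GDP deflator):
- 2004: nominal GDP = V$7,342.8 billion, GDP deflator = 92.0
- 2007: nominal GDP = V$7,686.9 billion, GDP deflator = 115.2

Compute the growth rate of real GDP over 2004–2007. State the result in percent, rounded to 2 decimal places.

Real GDP 2004 = 7342.8 / 0.920 = 7981.30.
Real GDP 2007 = 7686.9 / 1.152 = 6672.66.
Real growth = 6672.66 / 7981.30 − 1 = -0.1640.

-16.40%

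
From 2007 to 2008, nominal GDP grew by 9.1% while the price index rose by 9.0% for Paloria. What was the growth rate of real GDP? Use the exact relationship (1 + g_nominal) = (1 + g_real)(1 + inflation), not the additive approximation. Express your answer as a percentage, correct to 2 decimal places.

0.09%

(1 + g_nom) = (1 + g_real)(1 + π), so g_real = 1.0910 / 1.0900 − 1 = 0.00092.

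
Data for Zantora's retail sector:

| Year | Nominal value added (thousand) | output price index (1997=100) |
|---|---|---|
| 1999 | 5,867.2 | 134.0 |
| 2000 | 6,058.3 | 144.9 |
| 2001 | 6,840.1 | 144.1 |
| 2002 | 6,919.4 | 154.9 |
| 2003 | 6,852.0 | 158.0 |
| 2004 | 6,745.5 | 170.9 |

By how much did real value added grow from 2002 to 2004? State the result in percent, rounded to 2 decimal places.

-11.64%

Real value added 2002 = 6919.4/1.549 = 4467.01.
Real value added 2004 = 6745.5/1.709 = 3947.05.
Change = 3947.05/4467.01 − 1 = -0.1164.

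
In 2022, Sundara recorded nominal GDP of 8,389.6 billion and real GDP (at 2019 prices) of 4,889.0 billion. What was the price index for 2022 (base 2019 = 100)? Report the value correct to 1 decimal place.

price index = (Nominal / Real) × 100 = 8389.6 / 4889.0 × 100 = 171.60.

171.6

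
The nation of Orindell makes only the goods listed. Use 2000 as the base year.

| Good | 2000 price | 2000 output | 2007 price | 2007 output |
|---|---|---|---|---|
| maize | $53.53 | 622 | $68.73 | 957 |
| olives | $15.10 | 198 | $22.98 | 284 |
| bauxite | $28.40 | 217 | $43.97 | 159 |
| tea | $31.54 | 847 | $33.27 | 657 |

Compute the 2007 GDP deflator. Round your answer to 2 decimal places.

125.26

Nominal GDP 2007 = 68.73·957 + 22.98·284 + 43.97·159 + 33.27·657 = 101150.55.
Real GDP 2007 (at 2000 prices) = 53.53·957 + 15.10·284 + 28.40·159 + 31.54·657 = 80753.99.
Deflator = Nominal/Real × 100 = 101150.55/80753.99 × 100 = 125.258.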